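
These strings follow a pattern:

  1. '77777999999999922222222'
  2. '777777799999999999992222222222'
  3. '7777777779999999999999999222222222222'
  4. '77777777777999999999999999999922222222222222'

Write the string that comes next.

777777777777799999999999999999999992222222222222222

Each string has the form 7^{2n-1} 9^{3n+1} 2^{2n+2}, where the shown terms are n = 3, 4, 5, 6.
For the next term, n = 7, so the run lengths are 13, 22, 16.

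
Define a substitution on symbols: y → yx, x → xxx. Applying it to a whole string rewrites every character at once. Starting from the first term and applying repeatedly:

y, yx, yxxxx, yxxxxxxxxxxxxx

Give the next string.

Applying the rule to each of the 14 symbols of yxxxxxxxxxxxxx gives the pieces yx xxx xxx xxx xxx xxx xxx xxx xxx xxx xxx xxx xxx xxx, which concatenate to the answer.

yxxxxxxxxxxxxxxxxxxxxxxxxxxxxxxxxxxxxxxxx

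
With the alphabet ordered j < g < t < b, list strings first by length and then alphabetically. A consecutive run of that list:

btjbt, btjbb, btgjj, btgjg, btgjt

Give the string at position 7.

btggj

Advancing 2 positions from btgjt through btgjt → btgjb reaches term 7.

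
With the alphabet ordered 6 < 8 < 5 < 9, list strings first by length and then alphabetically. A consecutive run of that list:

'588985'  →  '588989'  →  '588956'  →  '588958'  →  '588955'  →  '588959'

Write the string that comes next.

588996

Treat 588959 as a base-4 numeral over the given alphabet and add one, carrying through any trailing 9's.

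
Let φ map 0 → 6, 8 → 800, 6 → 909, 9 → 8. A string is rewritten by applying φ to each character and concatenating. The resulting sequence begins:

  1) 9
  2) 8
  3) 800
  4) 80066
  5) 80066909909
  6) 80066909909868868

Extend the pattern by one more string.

80066909909868868800909800800909800

φ(80066909909868868) expands symbol-by-symbol to 800 6 6 909 909 8 6 8 8 6 8 800 909 800 800 909 800; joining the 17 pieces gives the next term.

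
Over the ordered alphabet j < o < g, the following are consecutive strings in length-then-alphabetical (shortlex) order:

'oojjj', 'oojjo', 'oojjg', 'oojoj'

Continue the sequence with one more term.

oojoo

Find the rightmost character of oojoj below g, bump it to the next letter, and reset everything to its right to j.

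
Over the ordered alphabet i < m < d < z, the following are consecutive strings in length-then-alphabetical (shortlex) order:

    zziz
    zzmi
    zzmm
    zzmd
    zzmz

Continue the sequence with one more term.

The successor of zzmz increments the rightmost position that isn't already z and resets every position after it to i.

zzdi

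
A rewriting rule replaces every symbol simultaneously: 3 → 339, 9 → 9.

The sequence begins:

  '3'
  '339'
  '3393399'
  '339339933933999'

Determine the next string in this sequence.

Rewriting the 15 symbols of 339339933933999 one by one yields 339 339 9 339 339 9 9 339 339 9 339 339 9 9 9; concatenated:

3393399339339993393399339339999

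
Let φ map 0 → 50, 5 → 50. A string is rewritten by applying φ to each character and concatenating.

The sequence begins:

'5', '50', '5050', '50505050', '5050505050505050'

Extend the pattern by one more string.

Rewriting the 16 symbols of 5050505050505050 one by one yields 50 50 50 50 50 50 50 50 50 50 50 50 50 50 50 50; concatenated:

50505050505050505050505050505050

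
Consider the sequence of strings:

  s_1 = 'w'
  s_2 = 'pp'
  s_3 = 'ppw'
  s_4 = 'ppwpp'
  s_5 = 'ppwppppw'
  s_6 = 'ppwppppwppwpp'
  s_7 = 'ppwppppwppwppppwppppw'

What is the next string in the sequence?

ppwppppwppwppppwppppwppwppppwppwpp

This is a Fibonacci-style word recurrence s(k) = s(k−1)·s(k−2): e.g. pp·w = ppw.
The next term joins ppwppppwppwppppwppppw and ppwppppwppwpp.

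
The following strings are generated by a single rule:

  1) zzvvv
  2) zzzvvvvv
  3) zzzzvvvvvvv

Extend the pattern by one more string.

zzzzzvvvvvvvvv

Each string has the form z^{n} v^{2n-1}, where the shown terms are n = 2, 3, 4.
At n = 5 the blocks have lengths 5, 9.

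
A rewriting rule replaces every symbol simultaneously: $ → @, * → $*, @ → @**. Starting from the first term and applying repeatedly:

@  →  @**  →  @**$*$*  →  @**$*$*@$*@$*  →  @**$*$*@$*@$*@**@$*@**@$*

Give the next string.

@**$*$*@$*@$*@**@$*@**@$*@**$*$*@**@$*@**$*$*@**@$*

Applying the rule to each of the 25 symbols of @**$*$*@$*@$*@**@$*@**@$* gives the pieces @** $* $* @ $* @ $* @** @ $* @** @ $* @** $* $* @** @ $* @** $* $* @** @ $*, which concatenate to the answer.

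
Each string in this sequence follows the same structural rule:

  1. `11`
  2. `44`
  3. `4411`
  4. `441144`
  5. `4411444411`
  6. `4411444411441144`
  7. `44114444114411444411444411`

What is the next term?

Each term (from the third on) is the previous term followed by the one before it: term 3 = 44·11 = 4411.
The next term joins 44114444114411444411444411 and 4411444411441144.

441144441144114444114444114411444411441144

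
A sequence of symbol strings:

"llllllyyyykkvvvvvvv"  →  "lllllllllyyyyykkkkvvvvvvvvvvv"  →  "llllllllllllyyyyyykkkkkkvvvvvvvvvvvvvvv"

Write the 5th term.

Term n consists of 3n+3 l's, followed by n+3 y's, followed by 2n k's, followed by 4n+3 v's (n = 1, 2, …).
Setting n = 5 gives 18, 8, 10, 23 characters in each block.

llllllllllllllllllyyyyyyyykkkkkkkkkkvvvvvvvvvvvvvvvvvvvvvvv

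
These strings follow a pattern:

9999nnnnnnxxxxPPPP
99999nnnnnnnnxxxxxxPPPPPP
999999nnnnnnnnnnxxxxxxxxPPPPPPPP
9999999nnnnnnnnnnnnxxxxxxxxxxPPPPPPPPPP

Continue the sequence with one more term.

Term n consists of n+2 9's, followed by 2n+2 n's, followed by 2n x's, followed by 2n P's, where the shown terms are n = 2, 3, 4, 5.
For the next term, n = 6, so the run lengths are 8, 14, 12, 12.

99999999nnnnnnnnnnnnnnxxxxxxxxxxxxPPPPPPPPPPPP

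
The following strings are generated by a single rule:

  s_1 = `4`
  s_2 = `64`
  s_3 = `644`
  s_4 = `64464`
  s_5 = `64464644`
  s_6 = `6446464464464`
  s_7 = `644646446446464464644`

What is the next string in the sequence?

6446464464464644646446446464464464

This is a Fibonacci-style word recurrence s(k) = s(k−1)·s(k−2): e.g. 64·4 = 644.
So term 8 is 644646446446464464644·6446464464464.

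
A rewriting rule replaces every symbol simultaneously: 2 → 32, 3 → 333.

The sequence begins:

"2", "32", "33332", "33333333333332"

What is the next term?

Replace each of the 14 characters of 33333333333332 in place — 333 333 333 333 333 333 333 333 333 333 333 333 333 32 — and concatenate.

33333333333333333333333333333333333333332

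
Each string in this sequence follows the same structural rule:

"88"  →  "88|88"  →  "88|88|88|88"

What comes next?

88|88|88|88|88|88|88|88

Every step duplicates the string with '|' between the halves.
One more doubling of 88|88|88|88 gives the answer.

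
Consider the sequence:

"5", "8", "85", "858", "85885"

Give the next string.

Each term (from the third on) is the previous term followed by the one before it: term 3 = 8·5 = 85.
Continuing: 85885 · 858 gives term 6.

85885858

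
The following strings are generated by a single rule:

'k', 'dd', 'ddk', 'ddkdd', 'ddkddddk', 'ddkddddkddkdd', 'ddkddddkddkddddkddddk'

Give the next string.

ddkddddkddkddddkddddkddkddddkddkdd

Each term (from the third on) is the previous term followed by the one before it: term 3 = dd·k = ddk.
Continuing: ddkddddkddkddddkddddk · ddkddddkddkdd gives term 8.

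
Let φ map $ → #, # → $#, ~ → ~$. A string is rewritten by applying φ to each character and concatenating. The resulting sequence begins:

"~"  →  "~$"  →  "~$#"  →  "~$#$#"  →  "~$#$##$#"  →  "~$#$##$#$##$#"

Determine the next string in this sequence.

~$#$##$#$##$##$#$##$#

φ(~$#$##$#$##$#) expands symbol-by-symbol to ~$ # $# # $# $# # $# # $# $# # $#; joining the 13 pieces gives the next term.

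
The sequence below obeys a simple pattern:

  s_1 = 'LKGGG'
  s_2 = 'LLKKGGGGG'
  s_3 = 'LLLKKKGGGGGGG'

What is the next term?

Each string has the form L^{n} K^{n} G^{2n+1} (n = 1, 2, …).
At n = 4 the blocks have lengths 4, 4, 9.

LLLLKKKKGGGGGGGGG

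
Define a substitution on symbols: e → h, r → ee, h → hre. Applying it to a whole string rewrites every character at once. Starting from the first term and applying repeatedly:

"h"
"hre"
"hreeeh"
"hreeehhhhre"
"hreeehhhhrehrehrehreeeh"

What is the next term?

Rewriting the 23 symbols of hreeehhhhrehrehrehreeeh one by one yields hre ee h h h hre hre hre hre ee h hre ee h hre ee h hre ee h h h hre; concatenated:

hreeehhhhrehrehrehreeehhreeehhreeehhreeehhhhre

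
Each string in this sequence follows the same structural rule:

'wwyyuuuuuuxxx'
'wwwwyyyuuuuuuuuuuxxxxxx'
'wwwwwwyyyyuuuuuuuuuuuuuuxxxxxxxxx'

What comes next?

The n-th term is 2n w's then n+1 y's then 4n+2 u's then 3n x's (n = 1, 2, …).
At n = 4 the blocks have lengths 8, 5, 18, 12.

wwwwwwwwyyyyyuuuuuuuuuuuuuuuuuuxxxxxxxxxxxx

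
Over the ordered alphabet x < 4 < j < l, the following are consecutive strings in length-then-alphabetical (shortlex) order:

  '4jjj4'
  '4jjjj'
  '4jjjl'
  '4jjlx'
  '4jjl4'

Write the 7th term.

4jjll

Continuing the enumeration 2 steps past 4jjl4: 4jjl4 → 4jjlj → (answer).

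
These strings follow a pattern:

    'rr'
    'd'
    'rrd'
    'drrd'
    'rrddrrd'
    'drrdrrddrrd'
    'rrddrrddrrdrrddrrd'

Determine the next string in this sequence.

drrdrrddrrdrrddrrddrrdrrddrrd

Each term (from the third on) is the two preceding terms concatenated in order: term 3 = rr·d = rrd.
So term 8 is drrdrrddrrd·rrddrrddrrdrrddrrd.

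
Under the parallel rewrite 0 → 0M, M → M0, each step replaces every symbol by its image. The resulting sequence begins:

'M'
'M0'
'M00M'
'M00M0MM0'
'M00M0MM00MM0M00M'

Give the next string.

M00M0MM00MM0M00M0MM0M00MM00M0MM0

Replace each of the 16 characters of M00M0MM00MM0M00M in place — M0 0M 0M M0 0M M0 M0 0M 0M M0 M0 0M M0 0M 0M M0 — and concatenate.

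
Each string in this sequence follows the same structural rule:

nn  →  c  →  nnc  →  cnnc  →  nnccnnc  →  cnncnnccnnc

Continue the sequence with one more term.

nnccnnccnncnnccnnc

This is a Fibonacci-style word recurrence s(k) = s(k−2)·s(k−1): e.g. nn·c = nnc.
Continuing: nnccnnc · cnncnnccnnc gives term 7.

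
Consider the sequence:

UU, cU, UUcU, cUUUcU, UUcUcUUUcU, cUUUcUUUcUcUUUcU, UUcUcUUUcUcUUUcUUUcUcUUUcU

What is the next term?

cUUUcUUUcUcUUUcUUUcUcUUUcUcUUUcUUUcUcUUUcU

Each term (from the third on) is the two preceding terms concatenated in order: term 3 = UU·cU = UUcU.
So term 8 is cUUUcUUUcUcUUUcU·UUcUcUUUcUcUUUcUUUcUcUUUcU.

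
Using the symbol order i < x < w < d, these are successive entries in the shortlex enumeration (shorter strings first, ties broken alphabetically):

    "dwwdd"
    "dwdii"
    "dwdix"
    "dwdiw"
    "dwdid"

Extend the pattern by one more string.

dwdxi

Find the rightmost character of dwdid below d, bump it to the next letter, and reset everything to its right to i.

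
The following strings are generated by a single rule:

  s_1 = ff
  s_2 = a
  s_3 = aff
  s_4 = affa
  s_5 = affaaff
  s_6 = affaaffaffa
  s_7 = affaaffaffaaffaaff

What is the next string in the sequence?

affaaffaffaaffaaffaffaaffaffa

Each term (from the third on) is the previous term followed by the one before it: term 3 = a·ff = aff.
Continuing: affaaffaffaaffaaff · affaaffaffa gives term 8.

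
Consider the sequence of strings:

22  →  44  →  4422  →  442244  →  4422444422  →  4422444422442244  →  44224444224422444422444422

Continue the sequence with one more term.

442244442244224444224444224422444422442244

This is a Fibonacci-style word recurrence s(k) = s(k−1)·s(k−2): e.g. 44·22 = 4422.
So term 8 is 44224444224422444422444422·4422444422442244.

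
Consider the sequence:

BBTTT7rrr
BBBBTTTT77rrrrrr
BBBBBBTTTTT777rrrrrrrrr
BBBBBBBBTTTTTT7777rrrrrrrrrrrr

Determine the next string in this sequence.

BBBBBBBBBBTTTTTTT77777rrrrrrrrrrrrrrr

Each string has the form B^{2n} T^{n+2} 7^{n} r^{3n} (n = 1, 2, …).
For the next term, n = 5, so the run lengths are 10, 7, 5, 15.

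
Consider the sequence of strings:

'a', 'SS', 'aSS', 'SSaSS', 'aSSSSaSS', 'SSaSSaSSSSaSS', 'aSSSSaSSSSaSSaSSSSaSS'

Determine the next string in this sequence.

SSaSSaSSSSaSSaSSSSaSSSSaSSaSSSSaSS

This is a Fibonacci-style word recurrence s(k) = s(k−2)·s(k−1): e.g. a·SS = aSS.
Continuing: SSaSSaSSSSaSS · aSSSSaSSSSaSSaSSSSaSS gives term 8.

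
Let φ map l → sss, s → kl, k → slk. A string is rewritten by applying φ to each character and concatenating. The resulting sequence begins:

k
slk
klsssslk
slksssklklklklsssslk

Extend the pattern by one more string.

Applying the rule to each of the 20 symbols of slksssklklklklsssslk gives the pieces kl sss slk kl kl kl slk sss slk sss slk sss slk sss kl kl kl kl sss slk, which concatenate to the answer.

klsssslkklklklslksssslksssslksssslksssklklklklsssslk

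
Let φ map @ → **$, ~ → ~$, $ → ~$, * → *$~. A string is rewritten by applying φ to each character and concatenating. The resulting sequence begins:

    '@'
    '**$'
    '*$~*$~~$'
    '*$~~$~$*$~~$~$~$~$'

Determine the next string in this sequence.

*$~~$~$~$~$~$~$*$~~$~$~$~$~$~$~$~$~$~$

φ(*$~~$~$*$~~$~$~$~$) expands symbol-by-symbol to *$~ ~$ ~$ ~$ ~$ ~$ ~$ *$~ ~$ ~$ ~$ ~$ ~$ ~$ ~$ ~$ ~$ ~$; joining the 18 pieces gives the next term.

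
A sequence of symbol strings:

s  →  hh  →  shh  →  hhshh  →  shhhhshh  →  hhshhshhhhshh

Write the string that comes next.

shhhhshhhhshhshhhhshh

Each term (from the third on) is the two preceding terms concatenated in order: term 3 = s·hh = shh.
The next term joins shhhhshh and hhshhshhhhshh.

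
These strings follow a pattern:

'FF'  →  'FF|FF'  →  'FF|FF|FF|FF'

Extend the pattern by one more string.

Every step duplicates the string with '|' between the halves.
So the next term is two copies of FF|FF|FF|FF with '|' between the halves.

FF|FF|FF|FF|FF|FF|FF|FF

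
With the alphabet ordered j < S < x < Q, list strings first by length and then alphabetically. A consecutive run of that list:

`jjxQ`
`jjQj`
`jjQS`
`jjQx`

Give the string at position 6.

Advancing 2 positions from jjQx through jjQx → jjQQ reaches term 6.

jSjj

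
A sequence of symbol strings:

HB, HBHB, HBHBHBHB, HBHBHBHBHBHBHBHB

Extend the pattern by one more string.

Every step duplicates the string.
Doubling HBHBHBHBHBHBHBHB:

HBHBHBHBHBHBHBHBHBHBHBHBHBHBHBHB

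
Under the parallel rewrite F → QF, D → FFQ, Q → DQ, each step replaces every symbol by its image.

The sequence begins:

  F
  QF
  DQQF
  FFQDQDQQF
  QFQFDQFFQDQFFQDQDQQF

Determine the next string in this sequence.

DQQFDQQFFFQDQQFQFDQFFQDQQFQFDQFFQDQFFQDQDQQF

φ(QFQFDQFFQDQFFQDQDQQF) expands symbol-by-symbol to DQ QF DQ QF FFQ DQ QF QF DQ FFQ DQ QF QF DQ FFQ DQ FFQ DQ DQ QF; joining the 20 pieces gives the next term.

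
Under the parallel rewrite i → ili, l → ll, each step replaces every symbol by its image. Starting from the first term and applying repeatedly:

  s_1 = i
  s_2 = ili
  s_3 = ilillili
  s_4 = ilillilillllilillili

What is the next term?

φ(ilillilillllilillili) expands symbol-by-symbol to ili ll ili ll ll ili ll ili ll ll ll ll ili ll ili ll ll ili ll ili; joining the 20 pieces gives the next term.

ilillilillllilillilillllllllilillilillllilillili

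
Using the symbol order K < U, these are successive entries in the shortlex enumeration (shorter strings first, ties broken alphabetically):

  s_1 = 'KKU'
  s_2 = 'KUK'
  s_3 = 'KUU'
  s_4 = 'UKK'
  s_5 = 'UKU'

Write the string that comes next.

UUK

The successor of UKU increments the rightmost position that isn't already U and resets every position after it to K.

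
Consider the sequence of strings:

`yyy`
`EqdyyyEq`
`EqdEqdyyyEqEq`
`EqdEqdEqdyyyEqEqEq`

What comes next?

EqdEqdEqdEqdyyyEqEqEqEq

Every step adds Eqd to the front and Eq to the end of the previous string.
So the next term is Eqd·EqdEqdEqdyyyEqEqEq·Eq.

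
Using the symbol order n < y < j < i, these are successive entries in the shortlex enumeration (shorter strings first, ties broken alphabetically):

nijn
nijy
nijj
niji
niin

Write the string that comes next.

niiy

Treat niin as a base-4 numeral over the given alphabet and add one, carrying through any trailing i's.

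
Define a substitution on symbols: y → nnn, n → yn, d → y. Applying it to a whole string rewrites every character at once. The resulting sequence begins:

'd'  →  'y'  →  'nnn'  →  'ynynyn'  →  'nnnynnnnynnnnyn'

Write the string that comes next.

ynynynnnnynynynynnnnynynynynnnnyn

Replace each of the 15 characters of nnnynnnnynnnnyn in place — yn yn yn nnn yn yn yn yn nnn yn yn yn yn nnn yn — and concatenate.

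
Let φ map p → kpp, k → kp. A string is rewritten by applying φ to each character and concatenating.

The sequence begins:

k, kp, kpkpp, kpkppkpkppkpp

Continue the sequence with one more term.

Rewriting the 13 symbols of kpkppkpkppkpp one by one yields kp kpp kp kpp kpp kp kpp kp kpp kpp kp kpp kpp; concatenated:

kpkppkpkppkppkpkppkpkppkppkpkppkpp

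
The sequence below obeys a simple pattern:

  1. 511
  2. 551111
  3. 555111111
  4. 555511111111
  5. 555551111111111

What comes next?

555555111111111111

Each string has the form 5^{n} 1^{2n} (n = 1, 2, …).
At n = 6 the blocks have lengths 6, 12.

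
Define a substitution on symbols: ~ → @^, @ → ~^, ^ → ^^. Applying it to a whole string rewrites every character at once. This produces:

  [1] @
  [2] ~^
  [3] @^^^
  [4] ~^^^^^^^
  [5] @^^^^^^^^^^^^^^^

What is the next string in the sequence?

~^^^^^^^^^^^^^^^^^^^^^^^^^^^^^^^

Replace each of the 16 characters of @^^^^^^^^^^^^^^^ in place — ~^ ^^ ^^ ^^ ^^ ^^ ^^ ^^ ^^ ^^ ^^ ^^ ^^ ^^ ^^ ^^ — and concatenate.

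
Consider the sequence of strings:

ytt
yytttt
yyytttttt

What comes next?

yyyytttttttt

Term n consists of n y's, followed by 2n t's (n = 1, 2, …).
At n = 4 the blocks have lengths 4, 8.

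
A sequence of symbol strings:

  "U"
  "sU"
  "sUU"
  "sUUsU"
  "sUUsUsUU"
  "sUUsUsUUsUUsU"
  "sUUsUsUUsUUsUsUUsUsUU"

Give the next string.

This is a Fibonacci-style word recurrence s(k) = s(k−1)·s(k−2): e.g. sU·U = sUU.
The next term joins sUUsUsUUsUUsUsUUsUsUU and sUUsUsUUsUUsU.

sUUsUsUUsUUsUsUUsUsUUsUUsUsUUsUUsU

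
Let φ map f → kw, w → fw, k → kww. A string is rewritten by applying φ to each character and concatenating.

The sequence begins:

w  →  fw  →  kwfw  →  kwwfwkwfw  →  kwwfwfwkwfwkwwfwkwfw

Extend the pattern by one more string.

φ(kwwfwfwkwfwkwwfwkwfw) expands symbol-by-symbol to kww fw fw kw fw kw fw kww fw kw fw kww fw fw kw fw kww fw kw fw; joining the 20 pieces gives the next term.

kwwfwfwkwfwkwfwkwwfwkwfwkwwfwfwkwfwkwwfwkwfw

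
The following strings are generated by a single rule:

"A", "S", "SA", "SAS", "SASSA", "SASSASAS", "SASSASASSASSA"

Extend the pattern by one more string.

This is a Fibonacci-style word recurrence s(k) = s(k−1)·s(k−2): e.g. S·A = SA.
Continuing: SASSASASSASSA · SASSASAS gives term 8.

SASSASASSASSASASSASAS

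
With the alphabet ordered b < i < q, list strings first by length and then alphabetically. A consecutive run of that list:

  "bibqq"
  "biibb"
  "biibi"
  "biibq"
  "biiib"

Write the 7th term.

Stepping forward 2 times from biiib: biiib → biiii, then the target.

biiiq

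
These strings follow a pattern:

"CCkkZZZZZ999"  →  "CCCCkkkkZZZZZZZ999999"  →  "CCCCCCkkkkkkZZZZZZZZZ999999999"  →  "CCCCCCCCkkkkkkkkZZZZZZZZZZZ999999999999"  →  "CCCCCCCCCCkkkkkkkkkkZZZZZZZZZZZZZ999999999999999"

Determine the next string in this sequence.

Reading off run lengths: C runs 2, 4, 6, 8, 10; k runs 2, 4, 6, 8, 10; Z runs 5, 7, 9, 11, 13; 9 runs 3, 6, 9, 12, 15 — each is linear in n (n = 1, 2, …).
At n = 6 the blocks have lengths 12, 12, 15, 18.

CCCCCCCCCCCCkkkkkkkkkkkkZZZZZZZZZZZZZZZ999999999999999999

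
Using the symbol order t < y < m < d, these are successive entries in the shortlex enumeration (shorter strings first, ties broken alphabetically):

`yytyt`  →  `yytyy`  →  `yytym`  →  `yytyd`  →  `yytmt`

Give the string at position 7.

yytmm

Continuing the enumeration 2 steps past yytmt: yytmt → yytmy → (answer).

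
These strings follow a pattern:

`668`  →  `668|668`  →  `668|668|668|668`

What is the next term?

s(k+1) = s(k)·|·s(k) — each term doubles the last with '|' between the halves.
So the next term is two copies of 668|668|668|668 with '|' between the halves.

668|668|668|668|668|668|668|668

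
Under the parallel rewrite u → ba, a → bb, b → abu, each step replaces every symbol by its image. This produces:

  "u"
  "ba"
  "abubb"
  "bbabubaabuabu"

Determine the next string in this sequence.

Rewriting the 13 symbols of bbabubaabuabu one by one yields abu abu bb abu ba abu bb bb abu ba bb abu ba; concatenated:

abuabubbabubaabubbbbabubabbabuba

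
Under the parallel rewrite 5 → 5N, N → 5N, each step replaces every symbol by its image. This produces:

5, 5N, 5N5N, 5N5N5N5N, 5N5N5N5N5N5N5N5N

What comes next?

5N5N5N5N5N5N5N5N5N5N5N5N5N5N5N5N

Applying the rule to each of the 16 symbols of 5N5N5N5N5N5N5N5N gives the pieces 5N 5N 5N 5N 5N 5N 5N 5N 5N 5N 5N 5N 5N 5N 5N 5N, which concatenate to the answer.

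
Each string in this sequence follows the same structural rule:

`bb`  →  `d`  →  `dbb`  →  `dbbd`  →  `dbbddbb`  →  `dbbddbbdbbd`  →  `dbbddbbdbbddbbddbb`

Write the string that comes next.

This is a Fibonacci-style word recurrence s(k) = s(k−1)·s(k−2): e.g. d·bb = dbb.
The next term joins dbbddbbdbbddbbddbb and dbbddbbdbbd.

dbbddbbdbbddbbddbbdbbddbbdbbd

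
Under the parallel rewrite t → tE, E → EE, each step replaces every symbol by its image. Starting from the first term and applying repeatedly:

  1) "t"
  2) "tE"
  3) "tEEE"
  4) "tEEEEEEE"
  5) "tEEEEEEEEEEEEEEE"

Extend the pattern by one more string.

φ(tEEEEEEEEEEEEEEE) expands symbol-by-symbol to tE EE EE EE EE EE EE EE EE EE EE EE EE EE EE EE; joining the 16 pieces gives the next term.

tEEEEEEEEEEEEEEEEEEEEEEEEEEEEEEE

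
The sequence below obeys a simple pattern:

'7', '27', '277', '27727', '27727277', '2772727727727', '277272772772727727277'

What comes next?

Each term (from the third on) is the previous term followed by the one before it: term 3 = 27·7 = 277.
So term 8 is 277272772772727727277·2772727727727.

2772727727727277272772772727727727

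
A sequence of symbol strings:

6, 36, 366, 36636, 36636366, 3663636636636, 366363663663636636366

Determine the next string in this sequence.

From term 3 onward, concatenate the last term with the second-to-last: 36·6 = 366, 366·36 = 36636, …
The next term joins 366363663663636636366 and 3663636636636.

3663636636636366363663663636636636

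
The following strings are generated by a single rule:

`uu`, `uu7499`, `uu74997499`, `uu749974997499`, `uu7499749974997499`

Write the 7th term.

Every step adds 7499 to the end: s(k+1) = s(k)·7499.
From uu7499749974997499, 2 further steps: uu7499749974997499 → uu74997499749974997499 → (answer).

uu749974997499749974997499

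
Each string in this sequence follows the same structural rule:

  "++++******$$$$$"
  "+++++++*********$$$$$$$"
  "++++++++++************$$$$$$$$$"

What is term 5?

The n-th term is 3n-2 +'s then 3n *'s then 2n+1 $'s, where the shown terms are n = 2, 3, 4.
For term 5, n = 6, so the run lengths are 16, 18, 13.

++++++++++++++++******************$$$$$$$$$$$$$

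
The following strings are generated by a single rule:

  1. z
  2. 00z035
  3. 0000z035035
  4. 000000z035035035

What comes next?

Every step adds 00 to the front and 035 to the end of the previous string.
So the next term is 00·000000z035035035·035.

00000000z035035035035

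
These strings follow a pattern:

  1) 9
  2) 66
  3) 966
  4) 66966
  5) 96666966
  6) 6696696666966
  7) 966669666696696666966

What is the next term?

6696696666966966669666696696666966

Each term (from the third on) is the two preceding terms concatenated in order: term 3 = 9·66 = 966.
So term 8 is 6696696666966·966669666696696666966.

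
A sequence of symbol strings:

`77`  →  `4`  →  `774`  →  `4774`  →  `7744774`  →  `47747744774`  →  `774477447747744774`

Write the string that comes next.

47747744774774477447747744774

This is a Fibonacci-style word recurrence s(k) = s(k−2)·s(k−1): e.g. 77·4 = 774.
The next term joins 47747744774 and 774477447747744774.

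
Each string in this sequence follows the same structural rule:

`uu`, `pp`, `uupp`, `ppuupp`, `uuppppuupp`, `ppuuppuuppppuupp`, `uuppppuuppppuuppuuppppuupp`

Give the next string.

This is a Fibonacci-style word recurrence s(k) = s(k−2)·s(k−1): e.g. uu·pp = uupp.
So term 8 is ppuuppuuppppuupp·uuppppuuppppuuppuuppppuupp.

ppuuppuuppppuuppuuppppuuppppuuppuuppppuupp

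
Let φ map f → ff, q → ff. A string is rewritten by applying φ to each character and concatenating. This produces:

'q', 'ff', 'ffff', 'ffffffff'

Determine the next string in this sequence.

Expanding ffffffff: f→ff, f→ff, f→ff, f→ff, f→ff, f→ff, f→ff, f→ff. Concatenated: ff ff ff ff ff ff ff ff.

ffffffffffffffff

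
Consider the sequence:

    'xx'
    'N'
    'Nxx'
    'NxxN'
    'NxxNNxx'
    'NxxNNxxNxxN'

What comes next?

NxxNNxxNxxNNxxNNxx

Each term (from the third on) is the previous term followed by the one before it: term 3 = N·xx = Nxx.
Continuing: NxxNNxxNxxN · NxxNNxx gives term 7.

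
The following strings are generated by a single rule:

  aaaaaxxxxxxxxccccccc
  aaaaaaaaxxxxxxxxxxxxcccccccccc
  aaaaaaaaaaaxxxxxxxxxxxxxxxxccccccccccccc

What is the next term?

Reading off run lengths: a runs 5, 8, 11; x runs 8, 12, 16; c runs 7, 10, 13 — each is linear in n, where the shown terms are n = 2, 3, 4.
At n = 5 the blocks have lengths 14, 20, 16.

aaaaaaaaaaaaaaxxxxxxxxxxxxxxxxxxxxcccccccccccccccc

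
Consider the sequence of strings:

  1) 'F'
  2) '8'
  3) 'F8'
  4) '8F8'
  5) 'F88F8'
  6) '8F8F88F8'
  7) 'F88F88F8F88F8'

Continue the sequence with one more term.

8F8F88F8F88F88F8F88F8

This is a Fibonacci-style word recurrence s(k) = s(k−2)·s(k−1): e.g. F·8 = F8.
The next term joins 8F8F88F8 and F88F88F8F88F8.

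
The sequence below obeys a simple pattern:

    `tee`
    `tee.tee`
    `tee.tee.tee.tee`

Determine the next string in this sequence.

s(k+1) = s(k)·.·s(k) — each term doubles the last with '.' between the halves.
One more doubling of tee.tee.tee.tee gives the answer.

tee.tee.tee.tee.tee.tee.tee.tee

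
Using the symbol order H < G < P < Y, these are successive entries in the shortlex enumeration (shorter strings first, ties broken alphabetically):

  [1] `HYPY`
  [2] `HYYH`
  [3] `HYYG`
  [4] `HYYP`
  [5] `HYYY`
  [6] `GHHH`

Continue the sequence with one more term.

GHHG

The successor of GHHH increments the rightmost position that isn't already Y and resets every position after it to H.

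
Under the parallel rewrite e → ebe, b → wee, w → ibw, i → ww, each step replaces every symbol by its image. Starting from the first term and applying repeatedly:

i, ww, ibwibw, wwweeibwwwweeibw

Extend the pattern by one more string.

Rewriting the 16 symbols of wwweeibwwwweeibw one by one yields ibw ibw ibw ebe ebe ww wee ibw ibw ibw ibw ebe ebe ww wee ibw; concatenated:

ibwibwibwebeebewwweeibwibwibwibwebeebewwweeibw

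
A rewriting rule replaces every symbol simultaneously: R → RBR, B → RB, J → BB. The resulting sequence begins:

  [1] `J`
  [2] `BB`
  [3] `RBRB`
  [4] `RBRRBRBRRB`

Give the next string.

Apply φ to RBRRBRBRRB symbol by symbol: R→RBR, B→RB, R→RBR, R→RBR, B→RB, R→RBR, B→RB, R→RBR, R→RBR, B→RB; joined: RBR RB RBR RBR RB RBR RB RBR RBR RB.

RBRRBRBRRBRRBRBRRBRBRRBRRB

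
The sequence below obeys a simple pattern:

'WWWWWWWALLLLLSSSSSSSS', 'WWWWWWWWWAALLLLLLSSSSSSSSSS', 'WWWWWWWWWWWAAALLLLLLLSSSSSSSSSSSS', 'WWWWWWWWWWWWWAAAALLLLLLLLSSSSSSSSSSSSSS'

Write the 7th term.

WWWWWWWWWWWWWWWWWWWAAAAAAALLLLLLLLLLLSSSSSSSSSSSSSSSSSSSS

The n-th term is 2n+1 W's then n-2 A's then n+2 L's then 2n+2 S's, where the shown terms are n = 3, 4, 5, 6.
For term 7, n = 9, so the run lengths are 19, 7, 11, 20.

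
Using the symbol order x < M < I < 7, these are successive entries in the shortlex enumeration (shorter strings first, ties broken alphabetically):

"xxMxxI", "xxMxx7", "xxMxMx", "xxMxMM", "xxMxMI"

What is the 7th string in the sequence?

Stepping forward 2 times from xxMxMI: xxMxMI → xxMxM7, then the target.

xxMxIx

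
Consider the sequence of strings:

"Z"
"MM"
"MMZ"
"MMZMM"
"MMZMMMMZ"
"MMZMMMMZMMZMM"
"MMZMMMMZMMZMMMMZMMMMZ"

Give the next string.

MMZMMMMZMMZMMMMZMMMMZMMZMMMMZMMZMM

This is a Fibonacci-style word recurrence s(k) = s(k−1)·s(k−2): e.g. MM·Z = MMZ.
Continuing: MMZMMMMZMMZMMMMZMMMMZ · MMZMMMMZMMZMM gives term 8.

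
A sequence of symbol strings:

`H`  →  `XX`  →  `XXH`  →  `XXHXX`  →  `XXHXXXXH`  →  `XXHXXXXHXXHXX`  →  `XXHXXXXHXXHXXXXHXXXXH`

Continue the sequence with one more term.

XXHXXXXHXXHXXXXHXXXXHXXHXXXXHXXHXX

From term 3 onward, concatenate the last term with the second-to-last: XX·H = XXH, XXH·XX = XXHXX, …
Continuing: XXHXXXXHXXHXXXXHXXXXH · XXHXXXXHXXHXX gives term 8.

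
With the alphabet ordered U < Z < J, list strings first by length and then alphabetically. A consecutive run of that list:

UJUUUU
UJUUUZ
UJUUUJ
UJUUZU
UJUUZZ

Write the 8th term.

UJUUJZ

Continuing the enumeration 3 steps past UJUUZZ: UJUUZZ → UJUUZJ → UJUUJU → (answer).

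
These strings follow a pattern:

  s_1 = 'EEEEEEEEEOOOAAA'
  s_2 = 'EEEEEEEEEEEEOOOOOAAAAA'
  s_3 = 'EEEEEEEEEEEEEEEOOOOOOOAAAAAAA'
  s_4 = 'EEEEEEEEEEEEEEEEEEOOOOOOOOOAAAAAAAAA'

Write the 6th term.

Each string has the form E^{3n+3} O^{2n-1} A^{2n-1}, where the shown terms are n = 2, 3, 4, 5.
At n = 7 the blocks have lengths 24, 13, 13.

EEEEEEEEEEEEEEEEEEEEEEEEOOOOOOOOOOOOOAAAAAAAAAAAAA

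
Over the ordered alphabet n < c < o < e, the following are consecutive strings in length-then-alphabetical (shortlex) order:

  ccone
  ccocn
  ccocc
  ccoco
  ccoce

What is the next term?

Find the rightmost character of ccoce below e, bump it to the next letter, and reset everything to its right to n.

ccoon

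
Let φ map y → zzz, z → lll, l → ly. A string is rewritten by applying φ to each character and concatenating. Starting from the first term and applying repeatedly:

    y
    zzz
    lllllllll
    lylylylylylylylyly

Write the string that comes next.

Rewriting the 18 symbols of lylylylylylylylyly one by one yields ly zzz ly zzz ly zzz ly zzz ly zzz ly zzz ly zzz ly zzz ly zzz; concatenated:

lyzzzlyzzzlyzzzlyzzzlyzzzlyzzzlyzzzlyzzzlyzzz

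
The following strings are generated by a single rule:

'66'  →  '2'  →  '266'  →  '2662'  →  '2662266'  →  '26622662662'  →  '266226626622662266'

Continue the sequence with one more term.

From term 3 onward, concatenate the last term with the second-to-last: 2·66 = 266, 266·2 = 2662, …
So term 8 is 266226626622662266·26622662662.

26622662662266226626622662662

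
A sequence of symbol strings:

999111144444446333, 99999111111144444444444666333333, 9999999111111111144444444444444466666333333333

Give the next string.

999999999111111111111144444444444444444446666666333333333333

The n-th term is 2n+1 9's then 3n+1 1's then 4n+3 4's then 2n-1 6's then 3n 3's (n = 1, 2, …).
Setting n = 4 gives 9, 13, 19, 7, 12 characters in each block.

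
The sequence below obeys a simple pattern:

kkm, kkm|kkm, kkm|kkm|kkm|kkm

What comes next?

s(k+1) = s(k)·|·s(k) — each term doubles the last with '|' between the halves.
So the next term is two copies of kkm|kkm|kkm|kkm with '|' between the halves.

kkm|kkm|kkm|kkm|kkm|kkm|kkm|kkm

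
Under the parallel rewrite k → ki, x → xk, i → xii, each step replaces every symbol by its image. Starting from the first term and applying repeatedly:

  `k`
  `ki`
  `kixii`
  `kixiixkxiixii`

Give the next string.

kixiixkxiixiixkkixkxiixiixkxiixii

Applying the rule to each of the 13 symbols of kixiixkxiixii gives the pieces ki xii xk xii xii xk ki xk xii xii xk xii xii, which concatenate to the answer.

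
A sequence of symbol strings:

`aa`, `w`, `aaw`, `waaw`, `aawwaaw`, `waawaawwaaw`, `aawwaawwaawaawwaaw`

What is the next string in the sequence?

waawaawwaawaawwaawwaawaawwaaw

From term 3 onward, concatenate the second-to-last term with the last: aa·w = aaw, w·aaw = waaw, …
Continuing: waawaawwaaw · aawwaawwaawaawwaaw gives term 8.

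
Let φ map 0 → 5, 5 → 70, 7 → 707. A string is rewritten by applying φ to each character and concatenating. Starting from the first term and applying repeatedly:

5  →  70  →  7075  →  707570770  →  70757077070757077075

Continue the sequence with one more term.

Rewriting the 20 symbols of 70757077070757077075 one by one yields 707 5 707 70 707 5 707 707 5 707 5 707 70 707 5 707 707 5 707 70; concatenated:

707570770707570770757075707707075707707570770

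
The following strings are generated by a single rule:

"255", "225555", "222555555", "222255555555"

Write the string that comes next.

222225555555555

Term n consists of n 2's, followed by 2n 5's (n = 1, 2, …).
Setting n = 5 gives 5, 10 characters in each block.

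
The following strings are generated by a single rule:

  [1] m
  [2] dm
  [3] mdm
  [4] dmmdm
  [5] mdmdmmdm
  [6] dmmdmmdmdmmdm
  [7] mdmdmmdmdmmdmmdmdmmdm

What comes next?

dmmdmmdmdmmdmmdmdmmdmdmmdmmdmdmmdm

Each term (from the third on) is the two preceding terms concatenated in order: term 3 = m·dm = mdm.
Continuing: dmmdmmdmdmmdm · mdmdmmdmdmmdmmdmdmmdm gives term 8.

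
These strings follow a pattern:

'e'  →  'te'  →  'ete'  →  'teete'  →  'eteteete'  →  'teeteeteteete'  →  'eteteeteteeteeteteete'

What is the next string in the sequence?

This is a Fibonacci-style word recurrence s(k) = s(k−2)·s(k−1): e.g. e·te = ete.
So term 8 is teeteeteteete·eteteeteteeteeteteete.

teeteeteteeteeteteeteteeteeteteete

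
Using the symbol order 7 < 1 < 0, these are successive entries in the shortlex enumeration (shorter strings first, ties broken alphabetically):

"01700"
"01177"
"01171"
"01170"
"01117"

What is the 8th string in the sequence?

Stepping forward 3 times from 01117: 01117 → 01111 → 01110, then the target.

01107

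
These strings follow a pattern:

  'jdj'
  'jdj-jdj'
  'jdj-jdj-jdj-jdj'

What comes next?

jdj-jdj-jdj-jdj-jdj-jdj-jdj-jdj

Each string is two copies of the previous one joined by '-'.
One more doubling of jdj-jdj-jdj-jdj gives the answer.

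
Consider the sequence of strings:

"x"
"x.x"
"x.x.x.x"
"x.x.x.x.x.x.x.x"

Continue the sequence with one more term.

s(k+1) = s(k)·.·s(k) — each term doubles the last with '.' between the halves.
Doubling x.x.x.x.x.x.x.x with '.' between the halves:

x.x.x.x.x.x.x.x.x.x.x.x.x.x.x.x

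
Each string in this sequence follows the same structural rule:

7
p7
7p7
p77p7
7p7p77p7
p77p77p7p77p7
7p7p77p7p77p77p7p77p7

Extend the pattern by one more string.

From term 3 onward, concatenate the second-to-last term with the last: 7·p7 = 7p7, p7·7p7 = p77p7, …
The next term joins p77p77p7p77p7 and 7p7p77p7p77p77p7p77p7.

p77p77p7p77p77p7p77p7p77p77p7p77p7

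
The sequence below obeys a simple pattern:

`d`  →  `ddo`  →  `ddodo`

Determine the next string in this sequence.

Every step adds do to the end: s(k+1) = s(k)·do.
Applying this once more to ddodo:

ddododo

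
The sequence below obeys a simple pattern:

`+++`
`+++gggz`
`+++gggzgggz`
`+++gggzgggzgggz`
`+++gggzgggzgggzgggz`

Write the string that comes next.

The strings grow by a fixed suffix gggz each time.
One more step from +++gggzgggzgggzgggz gives the answer.

+++gggzgggzgggzgggzgggz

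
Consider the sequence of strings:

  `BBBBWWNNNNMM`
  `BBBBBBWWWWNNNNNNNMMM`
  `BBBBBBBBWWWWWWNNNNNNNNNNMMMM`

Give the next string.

BBBBBBBBBBWWWWWWWWNNNNNNNNNNNNNMMMMM

The n-th term is 2n B's then 2n-2 W's then 3n-2 N's then n M's, where the shown terms are n = 2, 3, 4.
At n = 5 the blocks have lengths 10, 8, 13, 5.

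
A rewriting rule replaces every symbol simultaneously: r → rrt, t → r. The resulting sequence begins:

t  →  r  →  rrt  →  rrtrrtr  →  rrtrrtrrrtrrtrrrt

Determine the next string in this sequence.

rrtrrtrrrtrrtrrrtrrtrrtrrrtrrtrrrtrrtrrtr

Replace each of the 17 characters of rrtrrtrrrtrrtrrrt in place — rrt rrt r rrt rrt r rrt rrt rrt r rrt rrt r rrt rrt rrt r — and concatenate.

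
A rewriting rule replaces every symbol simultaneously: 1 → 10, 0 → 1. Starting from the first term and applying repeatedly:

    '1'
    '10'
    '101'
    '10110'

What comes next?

10110101

Expanding 10110: 1→10, 0→1, 1→10, 1→10, 0→1. Concatenated: 10 1 10 10 1.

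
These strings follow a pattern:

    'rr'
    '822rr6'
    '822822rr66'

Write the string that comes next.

822822822rr666

Every step adds 822 to the front and 6 to the end of the previous string.
One more step from 822822rr66 gives the answer.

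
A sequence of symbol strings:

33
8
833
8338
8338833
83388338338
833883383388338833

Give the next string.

This is a Fibonacci-style word recurrence s(k) = s(k−1)·s(k−2): e.g. 8·33 = 833.
The next term joins 833883383388338833 and 83388338338.

83388338338833883383388338338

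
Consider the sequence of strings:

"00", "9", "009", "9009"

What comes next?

0099009

From term 3 onward, concatenate the second-to-last term with the last: 00·9 = 009, 9·009 = 9009, …
So term 5 is 009·9009.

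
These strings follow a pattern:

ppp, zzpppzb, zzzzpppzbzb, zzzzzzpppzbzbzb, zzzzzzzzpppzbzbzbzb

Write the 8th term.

Each term wraps the previous one in zz on the left and zb on the right.
From zzzzzzzzpppzbzbzbzb, 3 further steps: zzzzzzzzpppzbzbzbzb → zzzzzzzzzzpppzbzbzbzbzb → zzzzzzzzzzzzpppzbzbzbzbzbzb → (answer).

zzzzzzzzzzzzzzpppzbzbzbzbzbzbzb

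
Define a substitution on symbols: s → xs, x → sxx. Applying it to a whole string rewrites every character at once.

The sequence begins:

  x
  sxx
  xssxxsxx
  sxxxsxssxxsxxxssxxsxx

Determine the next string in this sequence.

Rewriting the 21 symbols of sxxxsxssxxsxxxssxxsxx one by one yields xs sxx sxx sxx xs sxx xs xs sxx sxx xs sxx sxx sxx xs xs sxx sxx xs sxx sxx; concatenated:

xssxxsxxsxxxssxxxsxssxxsxxxssxxsxxsxxxsxssxxsxxxssxxsxx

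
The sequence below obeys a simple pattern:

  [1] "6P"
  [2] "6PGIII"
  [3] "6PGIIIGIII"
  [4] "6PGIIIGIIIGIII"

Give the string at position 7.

6PGIIIGIIIGIIIGIIIGIIIGIII

The strings grow by a fixed suffix GIII each time.
From 6PGIIIGIIIGIII, 3 further steps: 6PGIIIGIIIGIII → 6PGIIIGIIIGIIIGIII → 6PGIIIGIIIGIIIGIIIGIII → (answer).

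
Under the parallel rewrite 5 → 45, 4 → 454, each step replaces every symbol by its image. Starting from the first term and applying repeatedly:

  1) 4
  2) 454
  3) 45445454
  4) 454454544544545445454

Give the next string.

Applying the rule to each of the 21 symbols of 454454544544545445454 gives the pieces 454 45 454 454 45 454 45 454 454 45 454 454 45 454 45 454 454 45 454 45 454, which concatenate to the answer.

4544545445445454454544544545445445454454544544545445454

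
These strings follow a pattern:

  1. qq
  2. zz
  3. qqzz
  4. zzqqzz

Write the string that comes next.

This is a Fibonacci-style word recurrence s(k) = s(k−2)·s(k−1): e.g. qq·zz = qqzz.
So term 5 is qqzz·zzqqzz.

qqzzzzqqzz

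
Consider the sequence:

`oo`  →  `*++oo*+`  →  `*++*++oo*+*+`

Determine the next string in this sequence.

*++*++*++oo*+*+*+

Every step adds *++ to the front and *+ to the end of the previous string.
So the next term is *++·*++*++oo*+*+·*+.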